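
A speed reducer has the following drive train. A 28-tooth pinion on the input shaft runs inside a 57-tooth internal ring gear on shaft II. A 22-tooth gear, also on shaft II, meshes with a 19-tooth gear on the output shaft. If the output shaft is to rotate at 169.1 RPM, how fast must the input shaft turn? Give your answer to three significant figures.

Overall ratio R = 2.0357 × 0.86364 = 1.7581.
Required input speed = output speed × R = 169.1 × 1.7581 = 297.3 RPM.

297 RPM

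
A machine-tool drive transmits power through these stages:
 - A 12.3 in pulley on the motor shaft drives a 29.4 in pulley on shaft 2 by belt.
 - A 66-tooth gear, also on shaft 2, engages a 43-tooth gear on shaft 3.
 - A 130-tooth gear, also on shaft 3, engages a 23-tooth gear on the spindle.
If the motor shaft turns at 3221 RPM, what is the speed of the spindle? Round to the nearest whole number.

11691 RPM

belt 29.4/12.3 = 2.3902 → 3221/2.3902 = 1347.6 RPM
gear mesh 43/66 = 0.65152 → 1347.6/0.65152 = 2068.3 RPM
gear mesh 23/130 = 0.17692 → 2068.3/0.17692 = 11691 RPM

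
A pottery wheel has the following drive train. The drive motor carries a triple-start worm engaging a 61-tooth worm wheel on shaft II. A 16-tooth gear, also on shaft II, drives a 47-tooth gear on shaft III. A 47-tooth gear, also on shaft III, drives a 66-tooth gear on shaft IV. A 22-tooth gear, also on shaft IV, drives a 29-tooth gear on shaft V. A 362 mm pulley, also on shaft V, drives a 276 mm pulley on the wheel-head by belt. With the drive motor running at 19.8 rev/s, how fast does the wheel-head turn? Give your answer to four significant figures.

0.2349 rev/s

Worm: ratio = 61/3 = 20.333, so shaft II turns at 19.8 / 20.333 = 0.97377 rev/s.
Gear mesh: ratio = 47/16 = 2.9375, so shaft III turns at 0.97377 / 2.9375 = 0.3315 rev/s.
Gear mesh: ratio = 66/47 = 1.4043, so shaft IV turns at 0.3315 / 1.4043 = 0.23607 rev/s.
Gear mesh: ratio = 29/22 = 1.3182, so shaft V turns at 0.23607 / 1.3182 = 0.17908 rev/s.
Belt: ratio = 276/362 = 0.76243, so the wheel-head turns at 0.17908 / 0.76243 = 0.23489 rev/s.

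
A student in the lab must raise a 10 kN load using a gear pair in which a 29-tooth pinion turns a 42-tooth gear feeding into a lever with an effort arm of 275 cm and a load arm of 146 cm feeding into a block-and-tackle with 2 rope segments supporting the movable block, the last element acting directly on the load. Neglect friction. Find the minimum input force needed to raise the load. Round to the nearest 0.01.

1.83 kN

Gear pair MA = 42/29 = 1.4483.
Lever MA = effort arm / load arm = 275/146 = 1.8836.
Block-and-tackle MA = number of supporting rope parts = 2.
Combined ideal MA = 1.4483 × 1.8836 × 2 = 5.4558.
Effort = load / MA = 10 / 5.4558 = 1.8329 kN.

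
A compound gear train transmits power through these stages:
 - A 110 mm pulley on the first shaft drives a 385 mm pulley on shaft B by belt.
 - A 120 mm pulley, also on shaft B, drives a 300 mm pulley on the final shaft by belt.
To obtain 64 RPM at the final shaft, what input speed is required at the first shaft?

560 RPM

Overall ratio R = 3.5 × 2.5 = 8.75.
Required input speed = output speed × R = 64 × 8.75 = 560 RPM.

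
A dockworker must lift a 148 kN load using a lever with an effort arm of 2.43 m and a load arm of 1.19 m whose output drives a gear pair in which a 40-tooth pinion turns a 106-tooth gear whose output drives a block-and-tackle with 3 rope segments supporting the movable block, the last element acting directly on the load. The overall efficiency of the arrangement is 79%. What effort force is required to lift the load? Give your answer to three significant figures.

Lever MA = effort arm / load arm = 2.43/1.19 = 2.042.
Gear pair MA = 106/40 = 2.65.
Block-and-tackle MA = number of supporting rope parts = 3.
Combined ideal MA = 2.042 × 2.65 × 3 = 16.234.
Actual MA = 16.234 × 0.79 = 12.825.
Effort = load / actual MA = 148 / 12.825 = 11.54 kN.

11.5 kN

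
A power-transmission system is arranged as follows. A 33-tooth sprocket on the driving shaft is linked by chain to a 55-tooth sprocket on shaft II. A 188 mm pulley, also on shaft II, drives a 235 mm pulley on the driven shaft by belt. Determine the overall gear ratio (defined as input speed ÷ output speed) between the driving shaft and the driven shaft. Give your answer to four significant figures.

Each stage contributes driven/driver: chain 55/33 = 1.6667, belt 235/188 = 1.25.
Overall: 1.6667 × 1.25 = 2.0833.

2.083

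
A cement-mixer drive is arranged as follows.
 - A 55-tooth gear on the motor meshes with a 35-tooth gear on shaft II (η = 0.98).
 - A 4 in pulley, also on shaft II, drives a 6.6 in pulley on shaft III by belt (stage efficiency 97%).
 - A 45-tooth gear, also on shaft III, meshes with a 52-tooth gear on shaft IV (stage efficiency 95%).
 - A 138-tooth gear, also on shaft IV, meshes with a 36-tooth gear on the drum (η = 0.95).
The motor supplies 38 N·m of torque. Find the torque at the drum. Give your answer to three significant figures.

10.3 N·m

After the gear mesh (35/55): 38 × 0.63636 × 0.98 = 23.698 N·m
After the belt (6.6/4): 23.698 × 1.65 × 0.97 = 37.929 N·m
After the gear mesh (52/45): 37.929 × 1.1556 × 0.95 = 41.638 N·m
After the gear mesh (36/138): 41.638 × 0.26087 × 0.95 = 10.319 N·m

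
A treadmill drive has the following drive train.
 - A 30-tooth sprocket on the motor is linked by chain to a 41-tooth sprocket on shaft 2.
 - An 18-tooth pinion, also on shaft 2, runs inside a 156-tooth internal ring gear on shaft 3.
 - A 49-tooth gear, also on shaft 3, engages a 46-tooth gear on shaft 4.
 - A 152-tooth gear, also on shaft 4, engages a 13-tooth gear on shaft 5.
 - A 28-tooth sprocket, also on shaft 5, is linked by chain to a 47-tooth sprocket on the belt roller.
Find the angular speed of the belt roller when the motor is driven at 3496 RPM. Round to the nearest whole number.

2190 RPM

the motor → shaft 2 (chain, 41/30): 3496 ÷ 1.3667 = 2558 RPM
shaft 2 → shaft 3 (internal gear, 156/18): 2558 ÷ 8.6667 = 295.16 RPM
shaft 3 → shaft 4 (gear mesh, 46/49): 295.16 ÷ 0.93878 = 314.41 RPM
shaft 4 → shaft 5 (gear mesh, 13/152): 314.41 ÷ 0.085526 = 3676.2 RPM
shaft 5 → the belt roller (chain, 47/28): 3676.2 ÷ 1.6786 = 2190.1 RPM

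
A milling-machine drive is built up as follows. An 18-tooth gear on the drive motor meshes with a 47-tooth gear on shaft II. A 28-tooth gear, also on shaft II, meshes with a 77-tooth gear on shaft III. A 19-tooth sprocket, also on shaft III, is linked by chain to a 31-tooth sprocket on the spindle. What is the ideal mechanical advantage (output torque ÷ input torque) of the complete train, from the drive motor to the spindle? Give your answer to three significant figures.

11.7

Each stage contributes driven/driver: gear mesh 47/18 = 2.6111, gear mesh 77/28 = 2.75, chain 31/19 = 1.6316.
Overall: 2.6111 × 2.75 × 1.6316 = 11.716.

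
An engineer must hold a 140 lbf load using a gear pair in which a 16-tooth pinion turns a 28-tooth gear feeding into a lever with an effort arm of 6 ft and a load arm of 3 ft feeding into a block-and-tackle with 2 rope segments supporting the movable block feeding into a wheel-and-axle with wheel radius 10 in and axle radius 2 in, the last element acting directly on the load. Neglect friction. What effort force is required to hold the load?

Gear pair MA = 28/16 = 1.75.
Lever MA = effort arm / load arm = 6/3 = 2.
Block-and-tackle MA = number of supporting rope parts = 2.
Wheel-and-axle MA = R/r = 10/2 = 5.
Combined ideal MA = 1.75 × 2 × 2 × 5 = 35.
Effort = load / MA = 140 / 35 = 4 lbf.

4 lbf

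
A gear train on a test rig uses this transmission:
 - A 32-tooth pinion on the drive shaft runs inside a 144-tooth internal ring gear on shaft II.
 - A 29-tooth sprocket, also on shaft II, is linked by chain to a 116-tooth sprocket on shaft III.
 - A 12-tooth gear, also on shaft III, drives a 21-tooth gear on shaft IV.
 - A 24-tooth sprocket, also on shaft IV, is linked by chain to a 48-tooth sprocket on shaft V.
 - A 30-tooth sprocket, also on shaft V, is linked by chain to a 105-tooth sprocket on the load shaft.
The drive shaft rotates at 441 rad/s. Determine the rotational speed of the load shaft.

2 rad/s

Internal gear: ratio = 144/32 = 4.5, so shaft II turns at 441 / 4.5 = 98 rad/s.
Chain: ratio = 116/29 = 4, so shaft III turns at 98 / 4 = 24.5 rad/s.
Gear mesh: ratio = 21/12 = 1.75, so shaft IV turns at 24.5 / 1.75 = 14 rad/s.
Chain: ratio = 48/24 = 2, so shaft V turns at 14 / 2 = 7 rad/s.
Chain: ratio = 105/30 = 3.5, so the load shaft turns at 7 / 3.5 = 2 rad/s.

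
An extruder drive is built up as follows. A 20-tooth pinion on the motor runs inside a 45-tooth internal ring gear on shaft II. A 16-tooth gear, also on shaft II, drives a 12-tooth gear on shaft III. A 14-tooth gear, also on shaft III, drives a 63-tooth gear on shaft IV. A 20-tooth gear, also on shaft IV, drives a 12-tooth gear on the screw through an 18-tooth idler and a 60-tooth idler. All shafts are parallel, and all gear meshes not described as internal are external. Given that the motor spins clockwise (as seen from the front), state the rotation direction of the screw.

anticlockwise

the motor → shaft II: internal mesh, same direction → CW.
shaft II → shaft III: external mesh, 1 reversal → CCW.
shaft III → shaft IV: external mesh, 1 reversal → CW.
shaft IV → the screw: driver → idler → idler → driven is 3 external meshes, 3 reversals → CCW.
5 reversals in total — an odd number — so the screw turns opposite to the motor.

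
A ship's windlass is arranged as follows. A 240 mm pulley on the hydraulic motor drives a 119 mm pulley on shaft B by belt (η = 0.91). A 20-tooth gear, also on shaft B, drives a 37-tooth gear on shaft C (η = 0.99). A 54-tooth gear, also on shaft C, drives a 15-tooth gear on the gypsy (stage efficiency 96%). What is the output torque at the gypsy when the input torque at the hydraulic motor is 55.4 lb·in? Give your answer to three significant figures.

After the belt (119/240): 55.4 × 0.49583 × 0.91 = 24.997 lb·in
After the gear mesh (37/20): 24.997 × 1.85 × 0.99 = 45.782 lb·in
After the gear mesh (15/54): 45.782 × 0.27778 × 0.96 = 12.209 lb·in

12.2 lb·in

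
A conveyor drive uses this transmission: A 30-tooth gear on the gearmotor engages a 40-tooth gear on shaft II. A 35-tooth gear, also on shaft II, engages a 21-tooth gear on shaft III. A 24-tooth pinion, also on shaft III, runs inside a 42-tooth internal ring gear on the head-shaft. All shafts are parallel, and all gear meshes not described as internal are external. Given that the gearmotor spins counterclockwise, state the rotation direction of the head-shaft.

the gearmotor → shaft II: external mesh, 1 reversal → CW.
shaft II → shaft III: external mesh, 1 reversal → CCW.
shaft III → the head-shaft: internal mesh, same direction → CCW.
2 reversals in total — an even number — so the head-shaft turns the same way as the gearmotor.

counterclockwise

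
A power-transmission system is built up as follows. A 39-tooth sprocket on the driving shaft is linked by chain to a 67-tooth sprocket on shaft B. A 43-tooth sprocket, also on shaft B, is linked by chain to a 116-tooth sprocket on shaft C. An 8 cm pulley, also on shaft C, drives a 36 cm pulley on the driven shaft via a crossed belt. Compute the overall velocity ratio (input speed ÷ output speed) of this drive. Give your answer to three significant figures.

Each stage contributes driven/driver: chain 67/39 = 1.7179, chain 116/43 = 2.6977, belt 36/8 = 4.5.
Overall: 1.7179 × 2.6977 × 4.5 = 20.855.

20.9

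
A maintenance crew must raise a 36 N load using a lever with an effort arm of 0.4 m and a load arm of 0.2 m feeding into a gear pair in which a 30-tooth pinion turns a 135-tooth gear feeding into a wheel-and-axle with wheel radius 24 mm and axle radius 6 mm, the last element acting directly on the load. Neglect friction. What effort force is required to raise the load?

Lever MA = effort arm / load arm = 0.4/0.2 = 2.
Gear pair MA = 135/30 = 4.5.
Wheel-and-axle MA = R/r = 24/6 = 4.
Combined ideal MA = 2 × 4.5 × 4 = 36.
Effort = load / MA = 36 / 36 = 1 N.

1 N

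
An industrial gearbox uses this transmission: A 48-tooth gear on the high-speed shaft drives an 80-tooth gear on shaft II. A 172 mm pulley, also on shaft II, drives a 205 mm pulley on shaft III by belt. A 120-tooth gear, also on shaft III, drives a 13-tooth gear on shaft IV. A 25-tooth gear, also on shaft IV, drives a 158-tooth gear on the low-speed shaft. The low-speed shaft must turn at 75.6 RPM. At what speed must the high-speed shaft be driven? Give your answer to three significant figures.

103 RPM

Overall ratio R = 1.6667 × 1.1919 × 0.10833 × 6.32 = 1.36.
Required input speed = output speed × R = 75.6 × 1.36 = 102.82 RPM.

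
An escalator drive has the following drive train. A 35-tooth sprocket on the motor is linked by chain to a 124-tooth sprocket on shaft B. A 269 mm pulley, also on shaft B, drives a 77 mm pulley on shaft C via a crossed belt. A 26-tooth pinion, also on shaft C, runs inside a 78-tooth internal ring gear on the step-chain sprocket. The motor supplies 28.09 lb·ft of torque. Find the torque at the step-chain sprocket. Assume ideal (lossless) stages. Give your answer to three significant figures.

chain 124/35 = 3.5429 → τ = 28.09·3.5429 = 99.519 lb·ft
belt 77/269 = 0.28625 → τ = 99.519·0.28625 = 28.487 lb·ft
internal gear 78/26 = 3 → τ = 28.487·3 = 85.46 lb·ft

85.5 lb·ft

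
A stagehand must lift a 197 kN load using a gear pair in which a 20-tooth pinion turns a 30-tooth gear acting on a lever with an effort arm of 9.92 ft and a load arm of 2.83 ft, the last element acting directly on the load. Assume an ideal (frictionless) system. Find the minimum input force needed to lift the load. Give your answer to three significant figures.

Gear pair MA = 30/20 = 1.5.
Lever MA = effort arm / load arm = 9.92/2.83 = 3.5053.
Combined ideal MA = 1.5 × 3.5053 = 5.258.
Effort = load / MA = 197 / 5.258 = 37.467 kN.

37.5 kN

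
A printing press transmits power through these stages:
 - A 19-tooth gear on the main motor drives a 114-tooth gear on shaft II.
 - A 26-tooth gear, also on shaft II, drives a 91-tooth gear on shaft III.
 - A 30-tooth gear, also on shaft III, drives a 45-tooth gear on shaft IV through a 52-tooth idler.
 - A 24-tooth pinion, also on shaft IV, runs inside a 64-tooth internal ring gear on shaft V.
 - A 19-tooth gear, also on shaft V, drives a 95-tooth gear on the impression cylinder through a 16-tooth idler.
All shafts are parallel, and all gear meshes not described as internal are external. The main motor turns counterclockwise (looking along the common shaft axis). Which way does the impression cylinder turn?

counterclockwise

the main motor → shaft II: external mesh, 1 reversal → CW.
shaft II → shaft III: external mesh, 1 reversal → CCW.
shaft III → shaft IV: driver → idler → driven is 2 external meshes, 2 reversals → CCW.
shaft IV → shaft V: internal mesh, same direction → CCW.
shaft V → the impression cylinder: driver → idler → driven is 2 external meshes, 2 reversals → CCW.
6 reversals in total — an even number — so the impression cylinder turns the same way as the main motor.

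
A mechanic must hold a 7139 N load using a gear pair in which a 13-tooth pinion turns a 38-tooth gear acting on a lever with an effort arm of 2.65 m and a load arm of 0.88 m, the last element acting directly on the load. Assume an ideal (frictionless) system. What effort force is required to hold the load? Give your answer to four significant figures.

811.0 N

Gear pair MA = 38/13 = 2.9231.
Lever MA = effort arm / load arm = 2.65/0.88 = 3.0114.
Combined ideal MA = 2.9231 × 3.0114 = 8.8024.
Effort = load / MA = 7139 / 8.8024 = 811.02 N.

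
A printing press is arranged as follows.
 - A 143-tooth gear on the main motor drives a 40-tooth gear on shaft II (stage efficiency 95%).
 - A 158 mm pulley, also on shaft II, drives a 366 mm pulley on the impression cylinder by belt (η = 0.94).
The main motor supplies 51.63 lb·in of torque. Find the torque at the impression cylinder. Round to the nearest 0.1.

gear mesh 40/143 = 0.27972 → τ = 51.63·0.27972·0.95 = 13.72 lb·in
belt 366/158 = 2.3165 → τ = 13.72·2.3165·0.94 = 29.875 lb·in

29.9 lb·in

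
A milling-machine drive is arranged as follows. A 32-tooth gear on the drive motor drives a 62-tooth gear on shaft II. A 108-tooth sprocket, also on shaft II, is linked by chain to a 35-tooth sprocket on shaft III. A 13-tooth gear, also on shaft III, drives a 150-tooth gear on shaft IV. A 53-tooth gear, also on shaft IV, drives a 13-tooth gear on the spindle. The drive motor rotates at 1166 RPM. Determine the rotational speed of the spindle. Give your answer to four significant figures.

656.1 RPM

gear mesh 62/32 = 1.9375 → 1166/1.9375 = 601.81 RPM
chain 35/108 = 0.32407 → 601.81/0.32407 = 1857 RPM
gear mesh 150/13 = 11.538 → 1857/11.538 = 160.94 RPM
gear mesh 13/53 = 0.24528 → 160.94/0.24528 = 656.14 RPM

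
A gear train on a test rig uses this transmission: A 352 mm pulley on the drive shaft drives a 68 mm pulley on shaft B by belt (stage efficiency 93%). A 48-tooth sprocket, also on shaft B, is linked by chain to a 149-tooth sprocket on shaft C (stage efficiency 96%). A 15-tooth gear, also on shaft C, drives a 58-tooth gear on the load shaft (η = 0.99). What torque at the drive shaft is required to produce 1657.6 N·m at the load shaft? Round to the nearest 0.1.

808.8 N·m

Overall ratio R = 0.19318 × 3.1042 × 3.8667 = 2.3187; overall efficiency η = 0.93 × 0.96 × 0.99 = 0.8839.
Input torque = output torque / (R × η) = 1657.6 / (2.3187 × 0.8839) = 808.8 N·m.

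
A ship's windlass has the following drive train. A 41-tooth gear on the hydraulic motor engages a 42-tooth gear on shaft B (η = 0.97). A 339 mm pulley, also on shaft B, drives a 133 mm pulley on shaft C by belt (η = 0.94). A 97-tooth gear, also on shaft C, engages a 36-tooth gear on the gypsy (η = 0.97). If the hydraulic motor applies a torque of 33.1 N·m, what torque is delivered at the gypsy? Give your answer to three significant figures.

4.37 N·m

gear mesh 42/41 = 1.0244 → τ = 33.1·1.0244·0.97 = 32.89 N·m
belt 133/339 = 0.39233 → τ = 32.89·0.39233·0.94 = 12.13 N·m
gear mesh 36/97 = 0.37113 → τ = 12.13·0.37113·0.97 = 4.3666 N·m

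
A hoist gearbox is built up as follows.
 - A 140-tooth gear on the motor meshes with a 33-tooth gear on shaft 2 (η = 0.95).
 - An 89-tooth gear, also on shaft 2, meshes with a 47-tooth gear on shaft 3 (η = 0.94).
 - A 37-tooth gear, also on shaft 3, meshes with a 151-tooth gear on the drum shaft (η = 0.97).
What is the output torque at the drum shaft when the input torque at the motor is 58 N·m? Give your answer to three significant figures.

gear mesh 33/140 = 0.23571 → τ = 58·0.23571·0.95 = 12.988 N·m
gear mesh 47/89 = 0.52809 → τ = 12.988·0.52809·0.94 = 6.4472 N·m
gear mesh 151/37 = 4.0811 → τ = 6.4472·4.0811·0.97 = 25.522 N·m

25.5 N·m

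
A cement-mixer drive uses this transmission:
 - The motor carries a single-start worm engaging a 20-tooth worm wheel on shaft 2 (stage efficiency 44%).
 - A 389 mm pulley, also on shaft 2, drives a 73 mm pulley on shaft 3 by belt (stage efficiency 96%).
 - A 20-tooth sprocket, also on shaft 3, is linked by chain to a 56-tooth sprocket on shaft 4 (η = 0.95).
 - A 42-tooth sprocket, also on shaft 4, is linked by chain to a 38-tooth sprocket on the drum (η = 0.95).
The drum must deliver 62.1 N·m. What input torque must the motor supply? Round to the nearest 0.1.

Overall ratio R = 20 × 0.18766 × 2.8 × 0.90476 = 9.5081; overall efficiency η = 0.44 × 0.96 × 0.95 × 0.95 = 0.3812.
Input torque = output torque / (R × η) = 62.1 / (9.5081 × 0.3812) = 17.133 N·m.

17.1 N·m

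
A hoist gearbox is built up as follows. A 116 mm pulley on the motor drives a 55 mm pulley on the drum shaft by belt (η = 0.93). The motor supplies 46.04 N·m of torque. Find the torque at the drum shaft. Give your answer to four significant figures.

Belt: ratio = 55/116 = 0.47414; torque at the drum shaft = 46.04 × 0.47414 × 0.93 = 20.301 N·m.

20.30 N·m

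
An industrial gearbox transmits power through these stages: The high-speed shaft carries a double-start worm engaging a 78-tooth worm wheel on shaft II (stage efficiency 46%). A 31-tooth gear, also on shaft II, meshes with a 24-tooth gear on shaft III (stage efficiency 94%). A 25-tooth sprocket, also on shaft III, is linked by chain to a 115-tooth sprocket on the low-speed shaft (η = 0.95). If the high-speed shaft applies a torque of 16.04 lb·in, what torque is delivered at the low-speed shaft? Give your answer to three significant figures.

915 lb·in

Worm: ratio = 78/2 = 39; torque at shaft II = 16.04 × 39 × 0.46 = 287.76 lb·in.
Gear mesh: ratio = 24/31 = 0.77419; torque at shaft III = 287.76 × 0.77419 × 0.94 = 209.41 lb·in.
Chain: ratio = 115/25 = 4.6; torque at the low-speed shaft = 209.41 × 4.6 × 0.95 = 915.14 lb·in.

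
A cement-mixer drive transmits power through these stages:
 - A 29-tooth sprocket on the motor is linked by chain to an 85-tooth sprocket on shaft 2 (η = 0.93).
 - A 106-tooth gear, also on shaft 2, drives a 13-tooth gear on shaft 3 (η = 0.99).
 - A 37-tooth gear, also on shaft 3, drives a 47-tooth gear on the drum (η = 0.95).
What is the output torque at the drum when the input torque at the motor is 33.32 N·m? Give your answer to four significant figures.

13.31 N·m

After the chain (85/29): 33.32 × 2.931 × 0.93 = 90.826 N·m
After the gear mesh (13/106): 90.826 × 0.12264 × 0.99 = 11.028 N·m
After the gear mesh (47/37): 11.028 × 1.2703 × 0.95 = 13.308 N·m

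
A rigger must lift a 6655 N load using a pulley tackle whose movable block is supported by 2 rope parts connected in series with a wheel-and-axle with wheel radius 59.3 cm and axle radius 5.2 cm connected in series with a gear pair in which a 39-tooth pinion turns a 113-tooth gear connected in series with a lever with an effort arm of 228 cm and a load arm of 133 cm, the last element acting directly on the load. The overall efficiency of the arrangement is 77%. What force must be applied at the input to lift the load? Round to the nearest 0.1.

Block-and-tackle MA = number of supporting rope parts = 2.
Wheel-and-axle MA = R/r = 59.3/5.2 = 11.404.
Gear pair MA = 113/39 = 2.8974.
Lever MA = effort arm / load arm = 228/133 = 1.7143.
Combined ideal MA = 2 × 11.404 × 2.8974 × 1.7143 = 113.29.
Actual MA = 113.29 × 0.77 = 87.231.
Effort = load / actual MA = 6655 / 87.231 = 76.292 N.

76.3 N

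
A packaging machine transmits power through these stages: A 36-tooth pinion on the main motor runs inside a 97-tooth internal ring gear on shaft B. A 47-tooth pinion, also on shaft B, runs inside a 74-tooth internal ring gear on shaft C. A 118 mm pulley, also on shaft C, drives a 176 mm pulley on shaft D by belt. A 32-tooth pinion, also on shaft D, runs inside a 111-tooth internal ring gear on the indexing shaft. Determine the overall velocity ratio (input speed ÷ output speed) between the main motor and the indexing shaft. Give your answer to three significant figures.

21.9

Each stage contributes driven/driver: internal gear 97/36 = 2.6944, internal gear 74/47 = 1.5745, belt 176/118 = 1.4915, internal gear 111/32 = 3.4688.
Overall: 2.6944 × 1.5745 × 1.4915 × 3.4688 = 21.949.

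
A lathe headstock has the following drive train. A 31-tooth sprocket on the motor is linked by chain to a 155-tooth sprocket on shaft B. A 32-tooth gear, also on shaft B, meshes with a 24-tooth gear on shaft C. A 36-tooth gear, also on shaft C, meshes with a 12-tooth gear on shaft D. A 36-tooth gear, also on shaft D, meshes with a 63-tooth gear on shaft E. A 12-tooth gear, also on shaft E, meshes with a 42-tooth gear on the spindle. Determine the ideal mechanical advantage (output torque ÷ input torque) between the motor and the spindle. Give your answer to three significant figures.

Each stage contributes driven/driver: chain 155/31 = 5, gear mesh 24/32 = 0.75, gear mesh 12/36 = 0.33333, gear mesh 63/36 = 1.75, gear mesh 42/12 = 3.5.
Overall: 5 × 0.75 × 0.33333 × 1.75 × 3.5 = 7.6562.

7.66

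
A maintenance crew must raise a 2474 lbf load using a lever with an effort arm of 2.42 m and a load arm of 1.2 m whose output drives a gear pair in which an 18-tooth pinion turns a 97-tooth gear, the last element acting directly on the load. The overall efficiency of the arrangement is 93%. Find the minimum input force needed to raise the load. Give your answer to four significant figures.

Lever MA = effort arm / load arm = 2.42/1.2 = 2.0167.
Gear pair MA = 97/18 = 5.3889.
Combined ideal MA = 2.0167 × 5.3889 = 10.868.
Actual MA = 10.868 × 0.93 = 10.107.
Effort = load / actual MA = 2474 / 10.107 = 244.78 lbf.

244.8 lbf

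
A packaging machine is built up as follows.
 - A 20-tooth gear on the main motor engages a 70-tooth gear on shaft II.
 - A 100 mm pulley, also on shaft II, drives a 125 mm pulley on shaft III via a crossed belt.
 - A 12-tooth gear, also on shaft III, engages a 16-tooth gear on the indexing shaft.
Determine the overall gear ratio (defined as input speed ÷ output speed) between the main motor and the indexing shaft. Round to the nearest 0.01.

Each stage contributes driven/driver: gear mesh 70/20 = 3.5, belt 125/100 = 1.25, gear mesh 16/12 = 1.3333.
Overall: 3.5 × 1.25 × 1.3333 = 5.8333.

5.83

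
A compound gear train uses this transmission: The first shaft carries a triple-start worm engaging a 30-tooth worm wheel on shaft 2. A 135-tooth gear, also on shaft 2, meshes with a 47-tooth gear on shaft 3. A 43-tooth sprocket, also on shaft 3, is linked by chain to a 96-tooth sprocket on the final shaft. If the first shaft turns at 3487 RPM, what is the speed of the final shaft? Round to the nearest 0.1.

448.6 RPM

Worm: ratio = 30/3 = 10, so shaft 2 turns at 3487 / 10 = 348.7 RPM.
Gear mesh: ratio = 47/135 = 0.34815, so shaft 3 turns at 348.7 / 0.34815 = 1001.6 RPM.
Chain: ratio = 96/43 = 2.2326, so the final shaft turns at 1001.6 / 2.2326 = 448.63 RPM.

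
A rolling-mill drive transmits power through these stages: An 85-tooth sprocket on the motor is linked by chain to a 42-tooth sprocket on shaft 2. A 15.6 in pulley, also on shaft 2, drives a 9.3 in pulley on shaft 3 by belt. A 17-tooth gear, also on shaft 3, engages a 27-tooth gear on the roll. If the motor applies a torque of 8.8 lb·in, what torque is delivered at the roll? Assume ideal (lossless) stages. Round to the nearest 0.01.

4.12 lb·in

chain 42/85 = 0.49412 → τ = 8.8·0.49412 = 4.3482 lb·in
belt 9.3/15.6 = 0.59615 → τ = 4.3482·0.59615 = 2.5922 lb·in
gear mesh 27/17 = 1.5882 → τ = 2.5922·1.5882 = 4.1171 lb·in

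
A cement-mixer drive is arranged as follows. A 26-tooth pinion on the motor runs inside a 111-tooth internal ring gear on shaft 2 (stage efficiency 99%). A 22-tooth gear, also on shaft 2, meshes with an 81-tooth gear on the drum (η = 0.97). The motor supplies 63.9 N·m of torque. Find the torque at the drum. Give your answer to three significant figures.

internal gear 111/26 = 4.2692 → τ = 63.9·4.2692·0.99 = 270.08 N·m
gear mesh 81/22 = 3.6818 → τ = 270.08·3.6818·0.97 = 964.54 N·m

965 N·m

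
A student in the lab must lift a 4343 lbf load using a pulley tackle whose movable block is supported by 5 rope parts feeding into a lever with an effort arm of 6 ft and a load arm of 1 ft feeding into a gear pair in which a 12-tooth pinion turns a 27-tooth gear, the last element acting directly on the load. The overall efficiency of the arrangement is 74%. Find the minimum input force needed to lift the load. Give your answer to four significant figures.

86.95 lbf

Block-and-tackle MA = number of supporting rope parts = 5.
Lever MA = effort arm / load arm = 6/1 = 6.
Gear pair MA = 27/12 = 2.25.
Combined ideal MA = 5 × 6 × 2.25 = 67.5.
Actual MA = 67.5 × 0.74 = 49.95.
Effort = load / actual MA = 4343 / 49.95 = 86.947 lbf.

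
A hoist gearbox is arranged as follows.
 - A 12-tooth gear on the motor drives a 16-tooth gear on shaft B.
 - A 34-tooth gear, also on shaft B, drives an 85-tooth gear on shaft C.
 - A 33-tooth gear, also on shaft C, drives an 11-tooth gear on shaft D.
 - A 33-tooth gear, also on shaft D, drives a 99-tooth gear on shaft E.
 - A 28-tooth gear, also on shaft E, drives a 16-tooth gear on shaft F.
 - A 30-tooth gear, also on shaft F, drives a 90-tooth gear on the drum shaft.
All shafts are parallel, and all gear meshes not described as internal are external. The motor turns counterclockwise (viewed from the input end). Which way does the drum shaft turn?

the motor → shaft B: external mesh, 1 reversal → CW.
shaft B → shaft C: external mesh, 1 reversal → CCW.
shaft C → shaft D: external mesh, 1 reversal → CW.
shaft D → shaft E: external mesh, 1 reversal → CCW.
shaft E → shaft F: external mesh, 1 reversal → CW.
shaft F → the drum shaft: external mesh, 1 reversal → CCW.
6 reversals in total — an even number — so the drum shaft turns the same way as the motor.

counterclockwise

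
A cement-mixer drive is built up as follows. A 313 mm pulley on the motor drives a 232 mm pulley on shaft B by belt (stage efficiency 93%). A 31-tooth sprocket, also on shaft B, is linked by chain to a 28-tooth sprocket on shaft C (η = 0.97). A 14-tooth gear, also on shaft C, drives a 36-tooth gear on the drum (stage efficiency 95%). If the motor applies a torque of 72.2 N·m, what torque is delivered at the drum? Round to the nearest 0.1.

106.5 N·m

belt 232/313 = 0.74121 → τ = 72.2·0.74121·0.93 = 49.77 N·m
chain 28/31 = 0.90323 → τ = 49.77·0.90323·0.97 = 43.605 N·m
gear mesh 36/14 = 2.5714 → τ = 43.605·2.5714·0.95 = 106.52 N·m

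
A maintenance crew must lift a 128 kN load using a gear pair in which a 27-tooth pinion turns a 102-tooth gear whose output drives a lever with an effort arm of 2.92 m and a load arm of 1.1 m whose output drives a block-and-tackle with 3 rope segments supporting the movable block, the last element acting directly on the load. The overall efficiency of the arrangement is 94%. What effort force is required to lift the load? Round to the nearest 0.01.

4.53 kN

Gear pair MA = 102/27 = 3.7778.
Lever MA = effort arm / load arm = 2.92/1.1 = 2.6545.
Block-and-tackle MA = number of supporting rope parts = 3.
Combined ideal MA = 3.7778 × 2.6545 × 3 = 30.085.
Actual MA = 30.085 × 0.94 = 28.28.
Effort = load / actual MA = 128 / 28.28 = 4.5262 kN.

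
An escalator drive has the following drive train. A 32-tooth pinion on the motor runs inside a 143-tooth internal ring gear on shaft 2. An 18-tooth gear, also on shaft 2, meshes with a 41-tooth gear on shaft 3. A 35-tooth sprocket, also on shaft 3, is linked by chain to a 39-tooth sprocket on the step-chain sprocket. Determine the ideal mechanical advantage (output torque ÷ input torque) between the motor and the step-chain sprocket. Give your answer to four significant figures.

Each stage contributes driven/driver: internal gear 143/32 = 4.4688, gear mesh 41/18 = 2.2778, chain 39/35 = 1.1143.
Overall: 4.4688 × 2.2778 × 1.1143 = 11.342.

11.34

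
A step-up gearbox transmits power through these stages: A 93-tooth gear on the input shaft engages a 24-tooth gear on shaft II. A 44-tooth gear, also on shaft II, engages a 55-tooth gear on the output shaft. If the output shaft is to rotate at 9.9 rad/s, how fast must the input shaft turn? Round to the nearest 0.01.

Overall ratio R = 0.25806 × 1.25 = 0.32258.
Required input speed = output speed × R = 9.9 × 0.32258 = 3.1935 rad/s.

3.19 rad/s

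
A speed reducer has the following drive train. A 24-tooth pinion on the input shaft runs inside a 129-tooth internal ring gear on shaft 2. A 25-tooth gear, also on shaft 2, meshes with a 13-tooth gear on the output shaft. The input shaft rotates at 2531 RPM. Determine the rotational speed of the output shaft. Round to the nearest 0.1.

the input shaft → shaft 2 (internal gear, 129/24): 2531 ÷ 5.375 = 470.88 RPM
shaft 2 → the output shaft (gear mesh, 13/25): 470.88 ÷ 0.52 = 905.55 RPM

905.5 RPM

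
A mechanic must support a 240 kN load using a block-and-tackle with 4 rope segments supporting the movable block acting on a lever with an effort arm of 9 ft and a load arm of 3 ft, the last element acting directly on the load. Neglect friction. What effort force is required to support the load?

20 kN

Block-and-tackle MA = number of supporting rope parts = 4.
Lever MA = effort arm / load arm = 9/3 = 3.
Combined ideal MA = 4 × 3 = 12.
Effort = load / MA = 240 / 12 = 20 kN.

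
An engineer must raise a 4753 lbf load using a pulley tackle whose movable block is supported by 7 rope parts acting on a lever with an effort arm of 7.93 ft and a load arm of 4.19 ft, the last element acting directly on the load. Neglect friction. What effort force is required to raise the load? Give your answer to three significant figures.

359 lbf

Block-and-tackle MA = number of supporting rope parts = 7.
Lever MA = effort arm / load arm = 7.93/4.19 = 1.8926.
Combined ideal MA = 7 × 1.8926 = 13.248.
Effort = load / MA = 4753 / 13.248 = 358.77 lbf.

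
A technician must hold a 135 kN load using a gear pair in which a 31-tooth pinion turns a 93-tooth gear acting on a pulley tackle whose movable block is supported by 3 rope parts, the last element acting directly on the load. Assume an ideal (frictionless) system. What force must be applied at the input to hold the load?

15 kN

Gear pair MA = 93/31 = 3.
Block-and-tackle MA = number of supporting rope parts = 3.
Combined ideal MA = 3 × 3 = 9.
Effort = load / MA = 135 / 9 = 15 kN.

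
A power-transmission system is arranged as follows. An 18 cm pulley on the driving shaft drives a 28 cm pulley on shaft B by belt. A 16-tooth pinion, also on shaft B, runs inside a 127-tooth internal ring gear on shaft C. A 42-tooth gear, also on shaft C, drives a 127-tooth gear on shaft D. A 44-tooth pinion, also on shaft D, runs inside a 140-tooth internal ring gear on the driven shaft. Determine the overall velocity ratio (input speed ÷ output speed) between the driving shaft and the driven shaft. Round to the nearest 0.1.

118.8

Each stage contributes driven/driver: belt 28/18 = 1.5556, internal gear 127/16 = 7.9375, gear mesh 127/42 = 3.0238, internal gear 140/44 = 3.1818.
Overall: 1.5556 × 7.9375 × 3.0238 × 3.1818 = 118.8.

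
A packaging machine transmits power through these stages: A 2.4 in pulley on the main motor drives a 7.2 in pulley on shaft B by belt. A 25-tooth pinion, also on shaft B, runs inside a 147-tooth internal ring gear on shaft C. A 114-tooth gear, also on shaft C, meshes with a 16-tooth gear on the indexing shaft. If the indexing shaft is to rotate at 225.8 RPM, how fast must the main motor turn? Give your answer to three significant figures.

Overall ratio R = 3 × 5.88 × 0.14035 = 2.4758.
Required input speed = output speed × R = 225.8 × 2.4758 = 559.03 RPM.

559 RPM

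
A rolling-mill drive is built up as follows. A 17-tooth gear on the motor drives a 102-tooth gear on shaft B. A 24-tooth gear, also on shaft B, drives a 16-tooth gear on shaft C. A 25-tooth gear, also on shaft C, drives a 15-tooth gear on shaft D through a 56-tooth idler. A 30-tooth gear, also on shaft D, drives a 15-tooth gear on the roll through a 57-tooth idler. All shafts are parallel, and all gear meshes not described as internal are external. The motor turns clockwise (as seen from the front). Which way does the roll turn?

the motor → shaft B: external mesh, 1 reversal → CCW.
shaft B → shaft C: external mesh, 1 reversal → CW.
shaft C → shaft D: driver → idler → driven is 2 external meshes, 2 reversals → CW.
shaft D → the roll: driver → idler → driven is 2 external meshes, 2 reversals → CW.
6 reversals in total — an even number — so the roll turns the same way as the motor.

clockwise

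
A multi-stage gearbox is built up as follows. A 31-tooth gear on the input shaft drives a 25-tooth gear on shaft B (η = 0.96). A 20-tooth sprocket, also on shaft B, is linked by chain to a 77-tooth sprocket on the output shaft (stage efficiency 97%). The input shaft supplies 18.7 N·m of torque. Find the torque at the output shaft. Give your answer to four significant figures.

54.07 N·m

gear mesh 25/31 = 0.80645 → τ = 18.7·0.80645·0.96 = 14.477 N·m
chain 77/20 = 3.85 → τ = 14.477·3.85·0.97 = 54.066 N·m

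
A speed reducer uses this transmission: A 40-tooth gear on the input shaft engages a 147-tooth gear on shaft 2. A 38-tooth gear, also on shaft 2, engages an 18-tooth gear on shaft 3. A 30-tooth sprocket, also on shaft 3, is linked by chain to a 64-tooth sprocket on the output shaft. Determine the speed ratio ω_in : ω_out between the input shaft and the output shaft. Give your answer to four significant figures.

Each stage contributes driven/driver: gear mesh 147/40 = 3.675, gear mesh 18/38 = 0.47368, chain 64/30 = 2.1333.
Overall: 3.675 × 0.47368 × 2.1333 = 3.7137.

3.714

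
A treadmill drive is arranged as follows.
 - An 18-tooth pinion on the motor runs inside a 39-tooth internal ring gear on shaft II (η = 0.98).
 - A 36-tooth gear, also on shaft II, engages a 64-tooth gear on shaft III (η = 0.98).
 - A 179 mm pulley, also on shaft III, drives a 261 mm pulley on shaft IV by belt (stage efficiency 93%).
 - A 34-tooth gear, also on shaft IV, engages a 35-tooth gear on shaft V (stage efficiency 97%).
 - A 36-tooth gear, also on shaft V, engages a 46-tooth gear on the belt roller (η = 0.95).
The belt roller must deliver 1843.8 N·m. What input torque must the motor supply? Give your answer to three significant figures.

303 N·m

Overall ratio R = 2.1667 × 1.7778 × 1.4581 × 1.0294 × 1.2778 = 7.3876; overall efficiency η = 0.98 × 0.98 × 0.93 × 0.97 × 0.95 = 0.8231.
Input torque = output torque / (R × η) = 1843.8 / (7.3876 × 0.8231) = 303.24 N·m.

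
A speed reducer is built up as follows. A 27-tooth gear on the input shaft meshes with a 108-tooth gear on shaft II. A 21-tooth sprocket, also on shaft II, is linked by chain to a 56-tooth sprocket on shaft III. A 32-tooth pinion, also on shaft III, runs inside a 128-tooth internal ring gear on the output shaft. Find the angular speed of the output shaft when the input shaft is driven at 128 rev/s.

3 rev/s

the input shaft → shaft II (gear mesh, 108/27): 128 ÷ 4 = 32 rev/s
shaft II → shaft III (chain, 56/21): 32 ÷ 2.6667 = 12 rev/s
shaft III → the output shaft (internal gear, 128/32): 12 ÷ 4 = 3 rev/s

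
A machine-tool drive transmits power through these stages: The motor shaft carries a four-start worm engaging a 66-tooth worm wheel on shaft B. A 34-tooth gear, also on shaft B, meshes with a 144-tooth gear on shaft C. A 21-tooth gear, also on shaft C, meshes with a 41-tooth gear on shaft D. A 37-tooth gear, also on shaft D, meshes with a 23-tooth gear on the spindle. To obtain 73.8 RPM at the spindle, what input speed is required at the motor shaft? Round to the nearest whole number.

Overall ratio R = 16.5 × 4.2353 × 1.9524 × 0.62162 = 84.812.
Required input speed = output speed × R = 73.8 × 84.812 = 6259.1 RPM.

6259 RPM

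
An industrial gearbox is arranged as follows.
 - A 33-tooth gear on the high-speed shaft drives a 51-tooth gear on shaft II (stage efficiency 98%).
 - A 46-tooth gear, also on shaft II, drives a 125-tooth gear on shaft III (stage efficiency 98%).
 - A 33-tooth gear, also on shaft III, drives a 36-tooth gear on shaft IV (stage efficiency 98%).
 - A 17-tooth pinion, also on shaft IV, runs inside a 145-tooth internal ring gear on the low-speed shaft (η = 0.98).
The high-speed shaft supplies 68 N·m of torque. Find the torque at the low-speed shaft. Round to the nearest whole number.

2451 N·m

gear mesh 51/33 = 1.5455 → τ = 68·1.5455·0.98 = 102.99 N·m
gear mesh 125/46 = 2.7174 → τ = 102.99·2.7174·0.98 = 274.26 N·m
gear mesh 36/33 = 1.0909 → τ = 274.26·1.0909·0.98 = 293.21 N·m
internal gear 145/17 = 8.5294 → τ = 293.21·8.5294·0.98 = 2450.9 N·m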